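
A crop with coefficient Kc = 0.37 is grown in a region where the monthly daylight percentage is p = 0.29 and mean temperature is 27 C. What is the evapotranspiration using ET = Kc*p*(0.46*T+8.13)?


ET = Kc * p * (0.46*T + 8.13)
ET = 0.37 * 0.29 * (0.46*27 + 8.13)
ET = 0.37 * 0.29 * 20.5500

2.2050 mm/day


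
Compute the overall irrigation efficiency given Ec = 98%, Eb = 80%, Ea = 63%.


Ec = 0.98, Eb = 0.8, Ea = 0.63
E = 0.98 * 0.8 * 0.63 * 100 = 49.3920%

49.3920 %


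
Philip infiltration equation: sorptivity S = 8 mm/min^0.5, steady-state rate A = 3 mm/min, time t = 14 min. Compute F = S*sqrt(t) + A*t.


F = S*sqrt(t) + A*t
F = 8*sqrt(14) + 3*14
F = 8*3.741657 + 42

71.9333 mm


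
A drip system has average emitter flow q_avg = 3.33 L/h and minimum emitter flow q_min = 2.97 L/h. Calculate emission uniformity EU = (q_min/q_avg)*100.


EU = (q_min/q_avg)*100 = (2.97/3.33)*100 = 89.1892%

89.1892 %


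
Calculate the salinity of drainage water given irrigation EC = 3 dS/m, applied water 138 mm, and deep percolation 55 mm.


EC_dw = EC_iw * D_iw / D_dw
EC_dw = 3 * 138 / 55
EC_dw = 414 / 55

7.5273 dS/m


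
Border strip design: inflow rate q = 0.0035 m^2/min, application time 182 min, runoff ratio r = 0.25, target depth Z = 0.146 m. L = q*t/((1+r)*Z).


L = q*t/((1+r)*Z)
L = 0.0035*182/((1+0.25)*0.146)
L = 0.637/0.1825

3.4904 m


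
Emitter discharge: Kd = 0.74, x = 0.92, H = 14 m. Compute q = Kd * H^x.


q = Kd * H^x = 0.74 * 14^0.92 = 0.74 * 11.335425

8.3882 L/h


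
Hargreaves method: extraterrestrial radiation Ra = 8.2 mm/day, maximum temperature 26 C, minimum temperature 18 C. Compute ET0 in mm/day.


Tmean = (Tmax + Tmin)/2 = (26 + 18)/2 = 22.0
ET0 = 0.0023 * 8.2 * (22.0 + 17.8) * sqrt(26 - 18)
ET0 = 0.0023 * 8.2 * 39.8 * 2.828427

2.1231 mm/day


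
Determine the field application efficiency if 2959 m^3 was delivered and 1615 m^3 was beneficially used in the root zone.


Ea = V_root / V_field * 100 = 1615 / 2959 * 100 = 54.5792%

54.5792 %


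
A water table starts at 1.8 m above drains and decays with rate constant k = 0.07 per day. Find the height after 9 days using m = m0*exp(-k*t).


m = m0 * exp(-k*t)
m = 1.8 * exp(-0.07 * 9)
m = 1.8 * exp(-0.6300)

0.9587 m


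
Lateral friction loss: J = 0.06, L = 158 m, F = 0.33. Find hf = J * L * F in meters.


hf = J * L * F = 0.06 * 158 * 0.33 = 3.1284 m

3.1284 m


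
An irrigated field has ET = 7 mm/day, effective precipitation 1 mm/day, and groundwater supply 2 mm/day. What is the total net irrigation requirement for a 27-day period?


Daily deficit = ET - Pe - GW = 7 - 1 - 2 = 4 mm/day
NIR = 4 * 27 = 108 mm

108.0000 mm


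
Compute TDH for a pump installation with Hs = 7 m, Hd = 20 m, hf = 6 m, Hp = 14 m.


TDH = Hs + Hd + hf + Hp = 7 + 20 + 6 + 14 = 47

47 m


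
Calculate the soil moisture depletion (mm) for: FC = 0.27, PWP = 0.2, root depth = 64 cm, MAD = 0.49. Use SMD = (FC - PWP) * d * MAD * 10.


SMD = (FC - PWP) * d * MAD * 10
SMD = (0.27 - 0.2) * 64 * 0.49 * 10
SMD = 0.0700 * 64 * 0.49 * 10

21.9520 mm


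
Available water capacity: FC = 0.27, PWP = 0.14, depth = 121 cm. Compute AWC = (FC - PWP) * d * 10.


AWC = (FC - PWP) * d * 10
AWC = (0.27 - 0.14) * 121 * 10
AWC = 0.1300 * 121 * 10

157.3000 mm


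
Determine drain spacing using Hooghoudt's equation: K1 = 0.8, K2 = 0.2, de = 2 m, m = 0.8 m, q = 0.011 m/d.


S^2 = 8*K2*de*m/q + 4*K1*m^2/q
S^2 = 8*0.2*2*0.8/0.011 + 4*0.8*0.8^2/0.011
S = sqrt(418.9091)

20.4673 m


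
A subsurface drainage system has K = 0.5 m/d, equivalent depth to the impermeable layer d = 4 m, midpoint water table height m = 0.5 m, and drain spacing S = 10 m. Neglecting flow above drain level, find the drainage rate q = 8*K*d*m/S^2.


q = 8*K*d*m/S^2
q = 8*0.5*4*0.5/10^2
q = 8.0000 / 100

0.0800 m/d


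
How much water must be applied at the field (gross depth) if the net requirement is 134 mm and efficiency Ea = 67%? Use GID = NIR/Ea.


Ea = 67% = 0.67
GID = NIR / Ea = 134 / 0.67 = 200.0000 mm

200.0000 mm


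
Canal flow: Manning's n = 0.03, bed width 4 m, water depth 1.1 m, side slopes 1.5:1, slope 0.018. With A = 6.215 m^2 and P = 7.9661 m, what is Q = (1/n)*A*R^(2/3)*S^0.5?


R = A/P = 6.215/7.9661 = 0.780181
Q = (1/0.03) * 6.215 * 0.780181^(2/3) * 0.018^0.5

23.5552 m^3/s


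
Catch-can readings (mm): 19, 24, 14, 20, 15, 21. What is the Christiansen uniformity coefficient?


mean = 18.833333 mm
MAD = 2.888889 mm
CU = (1 - 2.888889/18.833333)*100

84.6608 %


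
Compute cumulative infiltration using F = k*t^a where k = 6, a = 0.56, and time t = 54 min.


F = k * t^a = 6 * 54^0.56
F = 6 * 9.335563

56.0134 mm


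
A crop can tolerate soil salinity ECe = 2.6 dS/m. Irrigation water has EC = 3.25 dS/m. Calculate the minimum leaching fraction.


LR = ECiw / (5*ECe - ECiw)
LR = 3.25 / (5*2.6 - 3.25)
LR = 3.25 / 9.7500

0.3333


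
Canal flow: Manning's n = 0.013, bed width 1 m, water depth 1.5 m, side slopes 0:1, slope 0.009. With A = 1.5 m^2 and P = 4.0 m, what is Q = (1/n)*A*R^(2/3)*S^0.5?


R = A/P = 1.5/4.0 = 0.375000
Q = (1/0.013) * 1.5 * 0.375000^(2/3) * 0.009^0.5

5.6923 m^3/s


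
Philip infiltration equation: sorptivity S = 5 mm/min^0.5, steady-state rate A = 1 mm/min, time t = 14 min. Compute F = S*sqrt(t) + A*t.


F = S*sqrt(t) + A*t
F = 5*sqrt(14) + 1*14
F = 5*3.741657 + 14

32.7083 mm


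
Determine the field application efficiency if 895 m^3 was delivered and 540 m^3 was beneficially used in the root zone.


Ea = V_root / V_field * 100 = 540 / 895 * 100 = 60.3352%

60.3352 %


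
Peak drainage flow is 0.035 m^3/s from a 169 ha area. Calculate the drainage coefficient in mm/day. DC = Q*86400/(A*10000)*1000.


DC = Q * 86400 / (A * 10000) * 1000
DC = 0.035 * 86400 / (169 * 10000) * 1000
DC = 3024000.0000 / 1690000

1.7893 mm/day


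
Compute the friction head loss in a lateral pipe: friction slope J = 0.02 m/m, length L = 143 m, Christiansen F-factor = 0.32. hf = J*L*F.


hf = J * L * F = 0.02 * 143 * 0.32 = 0.9152 m

0.9152 m


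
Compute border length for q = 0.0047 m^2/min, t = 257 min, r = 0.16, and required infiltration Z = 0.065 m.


L = q*t/((1+r)*Z)
L = 0.0047*257/((1+0.16)*0.065)
L = 1.2079/0.0754

16.0199 m


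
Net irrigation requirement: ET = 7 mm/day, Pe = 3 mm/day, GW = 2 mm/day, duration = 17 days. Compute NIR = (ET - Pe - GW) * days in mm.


Daily deficit = ET - Pe - GW = 7 - 3 - 2 = 2 mm/day
NIR = 2 * 17 = 34 mm

34.0000 mm


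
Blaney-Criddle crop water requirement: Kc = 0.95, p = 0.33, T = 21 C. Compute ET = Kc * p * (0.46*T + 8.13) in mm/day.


ET = Kc * p * (0.46*T + 8.13)
ET = 0.95 * 0.33 * (0.46*21 + 8.13)
ET = 0.95 * 0.33 * 17.7900

5.5772 mm/day


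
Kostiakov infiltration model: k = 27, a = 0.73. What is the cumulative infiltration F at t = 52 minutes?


F = k * t^a = 27 * 52^0.73
F = 27 * 17.892970

483.1102 mm


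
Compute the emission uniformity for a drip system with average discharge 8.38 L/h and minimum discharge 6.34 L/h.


EU = (q_min/q_avg)*100 = (6.34/8.38)*100 = 75.6563%

75.6563 %


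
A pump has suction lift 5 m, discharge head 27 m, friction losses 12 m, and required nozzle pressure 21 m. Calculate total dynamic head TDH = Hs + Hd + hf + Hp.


TDH = Hs + Hd + hf + Hp = 5 + 27 + 12 + 21 = 65

65 m


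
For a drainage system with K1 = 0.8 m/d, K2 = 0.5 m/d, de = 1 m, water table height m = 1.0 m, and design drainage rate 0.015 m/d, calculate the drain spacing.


S^2 = 8*K2*de*m/q + 4*K1*m^2/q
S^2 = 8*0.5*1*1.0/0.015 + 4*0.8*1.0^2/0.015
S = sqrt(480.0000)

21.9089 m


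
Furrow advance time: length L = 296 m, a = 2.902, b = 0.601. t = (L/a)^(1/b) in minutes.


t = (L/a)^(1/b)
t = (296/2.902)^(1/0.601)
t = 101.998622^(1/0.601)

2198.3004 min


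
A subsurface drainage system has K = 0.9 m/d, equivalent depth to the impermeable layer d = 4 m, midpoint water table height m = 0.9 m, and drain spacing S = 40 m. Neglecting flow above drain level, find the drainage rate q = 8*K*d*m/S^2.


q = 8*K*d*m/S^2
q = 8*0.9*4*0.9/40^2
q = 25.9200 / 1600

0.0162 m/d


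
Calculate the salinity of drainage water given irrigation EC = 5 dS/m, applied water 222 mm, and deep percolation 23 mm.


EC_dw = EC_iw * D_iw / D_dw
EC_dw = 5 * 222 / 23
EC_dw = 1110 / 23

48.2609 dS/m


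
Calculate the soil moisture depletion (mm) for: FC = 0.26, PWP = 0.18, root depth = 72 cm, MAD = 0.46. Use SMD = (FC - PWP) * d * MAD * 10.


SMD = (FC - PWP) * d * MAD * 10
SMD = (0.26 - 0.18) * 72 * 0.46 * 10
SMD = 0.0800 * 72 * 0.46 * 10

26.4960 mm


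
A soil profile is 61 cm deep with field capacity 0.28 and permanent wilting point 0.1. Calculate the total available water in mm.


AWC = (FC - PWP) * d * 10
AWC = (0.28 - 0.1) * 61 * 10
AWC = 0.1800 * 61 * 10

109.8000 mm


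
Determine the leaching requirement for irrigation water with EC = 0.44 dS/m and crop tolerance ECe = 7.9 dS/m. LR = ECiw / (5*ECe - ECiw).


LR = ECiw / (5*ECe - ECiw)
LR = 0.44 / (5*7.9 - 0.44)
LR = 0.44 / 39.0600

0.0113


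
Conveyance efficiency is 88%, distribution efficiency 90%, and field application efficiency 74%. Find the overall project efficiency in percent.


Ec = 0.88, Eb = 0.9, Ea = 0.74
E = 0.88 * 0.9 * 0.74 * 100 = 58.6080%

58.6080 %


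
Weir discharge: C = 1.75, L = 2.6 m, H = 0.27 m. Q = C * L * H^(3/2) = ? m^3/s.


Q = C * L * H^(3/2) = 1.75 * 2.6 * 0.27^1.5 = 1.75 * 2.6 * 0.140296

0.6383 m^3/s


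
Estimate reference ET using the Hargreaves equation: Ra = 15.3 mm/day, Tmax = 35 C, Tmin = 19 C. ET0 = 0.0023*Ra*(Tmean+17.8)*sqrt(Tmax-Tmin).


Tmean = (Tmax + Tmin)/2 = (35 + 19)/2 = 27.0
ET0 = 0.0023 * 15.3 * (27.0 + 17.8) * sqrt(35 - 19)
ET0 = 0.0023 * 15.3 * 44.8 * 4.000000

6.3060 mm/day


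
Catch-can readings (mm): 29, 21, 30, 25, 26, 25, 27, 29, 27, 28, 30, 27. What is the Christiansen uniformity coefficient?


mean = 27.000000 mm
MAD = 1.833333 mm
CU = (1 - 1.833333/27.000000)*100

93.2099 %


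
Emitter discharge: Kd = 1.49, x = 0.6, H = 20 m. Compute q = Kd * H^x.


q = Kd * H^x = 1.49 * 20^0.6 = 1.49 * 6.034176

8.9909 L/h


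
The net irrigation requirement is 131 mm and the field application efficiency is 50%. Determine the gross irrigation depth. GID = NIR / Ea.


Ea = 50% = 0.5
GID = NIR / Ea = 131 / 0.5 = 262.0000 mm

262.0000 mm


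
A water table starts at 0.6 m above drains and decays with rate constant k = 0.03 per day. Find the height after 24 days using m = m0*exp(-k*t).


m = m0 * exp(-k*t)
m = 0.6 * exp(-0.03 * 24)
m = 0.6 * exp(-0.7200)

0.2921 m


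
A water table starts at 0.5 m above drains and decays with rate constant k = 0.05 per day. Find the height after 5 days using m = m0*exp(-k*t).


m = m0 * exp(-k*t)
m = 0.5 * exp(-0.05 * 5)
m = 0.5 * exp(-0.2500)

0.3894 m


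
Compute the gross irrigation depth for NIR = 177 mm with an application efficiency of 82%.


Ea = 82% = 0.82
GID = NIR / Ea = 177 / 0.82 = 215.8537 mm

215.8537 mm


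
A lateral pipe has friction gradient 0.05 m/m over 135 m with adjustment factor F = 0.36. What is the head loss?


hf = J * L * F = 0.05 * 135 * 0.36 = 2.4300 m

2.4300 m


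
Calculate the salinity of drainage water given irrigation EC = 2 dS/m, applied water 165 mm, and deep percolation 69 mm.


EC_dw = EC_iw * D_iw / D_dw
EC_dw = 2 * 165 / 69
EC_dw = 330 / 69

4.7826 dS/m


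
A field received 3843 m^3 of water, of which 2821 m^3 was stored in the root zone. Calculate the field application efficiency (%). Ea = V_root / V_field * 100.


Ea = V_root / V_field * 100 = 2821 / 3843 * 100 = 73.4062%

73.4062 %


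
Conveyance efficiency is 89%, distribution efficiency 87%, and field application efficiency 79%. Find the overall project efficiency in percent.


Ec = 0.89, Eb = 0.87, Ea = 0.79
E = 0.89 * 0.87 * 0.79 * 100 = 61.1697%

61.1697 %


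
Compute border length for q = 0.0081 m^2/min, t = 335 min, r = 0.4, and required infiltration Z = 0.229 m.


L = q*t/((1+r)*Z)
L = 0.0081*335/((1+0.4)*0.229)
L = 2.7135/0.3206

8.4638 m


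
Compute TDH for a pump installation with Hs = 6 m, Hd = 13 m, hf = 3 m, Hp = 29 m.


TDH = Hs + Hd + hf + Hp = 6 + 13 + 3 + 29 = 51

51 m


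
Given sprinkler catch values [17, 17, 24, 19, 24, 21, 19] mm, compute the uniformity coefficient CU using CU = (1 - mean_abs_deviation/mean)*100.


mean = 20.142857 mm
MAD = 2.448980 mm
CU = (1 - 2.448980/20.142857)*100

87.8419 %


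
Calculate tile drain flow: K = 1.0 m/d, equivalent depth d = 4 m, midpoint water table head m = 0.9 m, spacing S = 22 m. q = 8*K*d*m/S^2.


q = 8*K*d*m/S^2
q = 8*1.0*4*0.9/22^2
q = 28.8000 / 484

0.0595 m/d


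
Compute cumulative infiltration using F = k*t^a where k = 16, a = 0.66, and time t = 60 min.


F = k * t^a = 16 * 60^0.66
F = 16 * 14.913508

238.6161 mm


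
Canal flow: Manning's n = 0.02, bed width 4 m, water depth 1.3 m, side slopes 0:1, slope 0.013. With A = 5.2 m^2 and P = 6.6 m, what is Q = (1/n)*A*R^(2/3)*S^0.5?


R = A/P = 5.2/6.6 = 0.787879
Q = (1/0.02) * 5.2 * 0.787879^(2/3) * 0.013^0.5

25.2882 m^3/s


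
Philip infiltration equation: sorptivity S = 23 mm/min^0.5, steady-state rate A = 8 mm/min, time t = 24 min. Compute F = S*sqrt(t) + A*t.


F = S*sqrt(t) + A*t
F = 23*sqrt(24) + 8*24
F = 23*4.898979 + 192

304.6765 mm


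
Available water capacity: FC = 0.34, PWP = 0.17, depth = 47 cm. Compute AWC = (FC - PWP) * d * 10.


AWC = (FC - PWP) * d * 10
AWC = (0.34 - 0.17) * 47 * 10
AWC = 0.1700 * 47 * 10

79.9000 mm


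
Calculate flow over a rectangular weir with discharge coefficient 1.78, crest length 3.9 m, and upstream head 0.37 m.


Q = C * L * H^(3/2) = 1.78 * 3.9 * 0.37^1.5 = 1.78 * 3.9 * 0.225062

1.5624 m^3/s


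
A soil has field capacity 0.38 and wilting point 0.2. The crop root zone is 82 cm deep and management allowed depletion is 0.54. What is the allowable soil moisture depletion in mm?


SMD = (FC - PWP) * d * MAD * 10
SMD = (0.38 - 0.2) * 82 * 0.54 * 10
SMD = 0.1800 * 82 * 0.54 * 10

79.7040 mm


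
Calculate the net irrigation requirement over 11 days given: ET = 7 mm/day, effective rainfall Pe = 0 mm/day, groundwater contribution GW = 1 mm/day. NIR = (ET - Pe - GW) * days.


Daily deficit = ET - Pe - GW = 7 - 0 - 1 = 6 mm/day
NIR = 6 * 11 = 66 mm

66.0000 mm


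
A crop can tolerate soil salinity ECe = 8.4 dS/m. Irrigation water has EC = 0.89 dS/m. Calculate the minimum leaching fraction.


LR = ECiw / (5*ECe - ECiw)
LR = 0.89 / (5*8.4 - 0.89)
LR = 0.89 / 41.1100

0.0216


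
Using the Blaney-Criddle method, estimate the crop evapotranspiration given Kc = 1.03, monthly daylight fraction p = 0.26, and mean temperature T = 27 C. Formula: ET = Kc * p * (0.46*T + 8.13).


ET = Kc * p * (0.46*T + 8.13)
ET = 1.03 * 0.26 * (0.46*27 + 8.13)
ET = 1.03 * 0.26 * 20.5500

5.5033 mm/day


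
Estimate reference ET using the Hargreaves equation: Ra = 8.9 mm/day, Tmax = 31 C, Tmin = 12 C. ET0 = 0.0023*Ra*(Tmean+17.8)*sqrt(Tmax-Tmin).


Tmean = (Tmax + Tmin)/2 = (31 + 12)/2 = 21.5
ET0 = 0.0023 * 8.9 * (21.5 + 17.8) * sqrt(31 - 12)
ET0 = 0.0023 * 8.9 * 39.3 * 4.358899

3.5066 mm/day


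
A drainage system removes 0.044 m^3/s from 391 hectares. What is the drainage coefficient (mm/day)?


DC = Q * 86400 / (A * 10000) * 1000
DC = 0.044 * 86400 / (391 * 10000) * 1000
DC = 3801600.0000 / 3910000

0.9723 mm/day


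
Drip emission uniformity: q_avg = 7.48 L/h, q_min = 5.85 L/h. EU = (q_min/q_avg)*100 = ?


EU = (q_min/q_avg)*100 = (5.85/7.48)*100 = 78.2086%

78.2086 %


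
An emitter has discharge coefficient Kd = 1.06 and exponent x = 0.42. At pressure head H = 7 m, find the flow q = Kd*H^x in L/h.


q = Kd * H^x = 1.06 * 7^0.42 = 1.06 * 2.264338

2.4002 L/h


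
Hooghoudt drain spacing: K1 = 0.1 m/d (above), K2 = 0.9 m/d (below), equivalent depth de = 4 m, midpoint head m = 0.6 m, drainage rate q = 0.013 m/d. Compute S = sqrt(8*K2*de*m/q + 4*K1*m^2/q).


S^2 = 8*K2*de*m/q + 4*K1*m^2/q
S^2 = 8*0.9*4*0.6/0.013 + 4*0.1*0.6^2/0.013
S = sqrt(1340.3077)

36.6102 m


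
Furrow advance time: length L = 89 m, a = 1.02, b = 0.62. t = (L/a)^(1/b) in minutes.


t = (L/a)^(1/b)
t = (89/1.02)^(1/0.62)
t = 87.254902^(1/0.62)

1349.9143 min


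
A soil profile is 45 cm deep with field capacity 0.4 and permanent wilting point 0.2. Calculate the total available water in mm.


AWC = (FC - PWP) * d * 10
AWC = (0.4 - 0.2) * 45 * 10
AWC = 0.2000 * 45 * 10

90.0000 mm


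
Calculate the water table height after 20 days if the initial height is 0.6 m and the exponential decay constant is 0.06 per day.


m = m0 * exp(-k*t)
m = 0.6 * exp(-0.06 * 20)
m = 0.6 * exp(-1.2000)

0.1807 m


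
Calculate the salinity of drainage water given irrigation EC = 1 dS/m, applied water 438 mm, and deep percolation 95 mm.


EC_dw = EC_iw * D_iw / D_dw
EC_dw = 1 * 438 / 95
EC_dw = 438 / 95

4.6105 dS/m


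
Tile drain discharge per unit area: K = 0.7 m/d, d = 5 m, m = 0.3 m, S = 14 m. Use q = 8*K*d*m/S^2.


q = 8*K*d*m/S^2
q = 8*0.7*5*0.3/14^2
q = 8.4000 / 196

0.0429 m/d


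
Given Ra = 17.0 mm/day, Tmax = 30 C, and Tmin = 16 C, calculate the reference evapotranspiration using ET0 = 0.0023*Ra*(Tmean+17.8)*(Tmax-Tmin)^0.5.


Tmean = (Tmax + Tmin)/2 = (30 + 16)/2 = 23.0
ET0 = 0.0023 * 17.0 * (23.0 + 17.8) * sqrt(30 - 16)
ET0 = 0.0023 * 17.0 * 40.8 * 3.741657

5.9690 mm/day


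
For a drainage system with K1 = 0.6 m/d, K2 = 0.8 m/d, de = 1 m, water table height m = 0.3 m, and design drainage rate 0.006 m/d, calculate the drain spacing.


S^2 = 8*K2*de*m/q + 4*K1*m^2/q
S^2 = 8*0.8*1*0.3/0.006 + 4*0.6*0.3^2/0.006
S = sqrt(356.0000)

18.8680 m


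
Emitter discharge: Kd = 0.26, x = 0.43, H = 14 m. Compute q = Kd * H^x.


q = Kd * H^x = 0.26 * 14^0.43 = 0.26 * 3.110535

0.8087 L/h


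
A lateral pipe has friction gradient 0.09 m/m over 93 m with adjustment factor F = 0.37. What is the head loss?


hf = J * L * F = 0.09 * 93 * 0.37 = 3.0969 m

3.0969 m


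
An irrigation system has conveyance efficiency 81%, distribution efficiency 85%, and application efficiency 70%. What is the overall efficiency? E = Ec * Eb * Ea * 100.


Ec = 0.81, Eb = 0.85, Ea = 0.7
E = 0.81 * 0.85 * 0.7 * 100 = 48.1950%

48.1950 %


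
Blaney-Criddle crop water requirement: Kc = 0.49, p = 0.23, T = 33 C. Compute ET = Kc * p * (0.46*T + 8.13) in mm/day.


ET = Kc * p * (0.46*T + 8.13)
ET = 0.49 * 0.23 * (0.46*33 + 8.13)
ET = 0.49 * 0.23 * 23.3100

2.6270 mm/day


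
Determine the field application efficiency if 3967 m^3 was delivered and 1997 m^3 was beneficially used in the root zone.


Ea = V_root / V_field * 100 = 1997 / 3967 * 100 = 50.3403%

50.3403 %


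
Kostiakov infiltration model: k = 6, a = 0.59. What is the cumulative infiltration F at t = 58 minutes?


F = k * t^a = 6 * 58^0.59
F = 6 * 10.975455

65.8527 mm


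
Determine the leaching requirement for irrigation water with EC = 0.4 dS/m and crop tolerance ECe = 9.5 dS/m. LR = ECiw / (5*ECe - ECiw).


LR = ECiw / (5*ECe - ECiw)
LR = 0.4 / (5*9.5 - 0.4)
LR = 0.4 / 47.1000

0.0085


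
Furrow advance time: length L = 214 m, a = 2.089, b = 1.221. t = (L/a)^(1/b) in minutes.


t = (L/a)^(1/b)
t = (214/2.089)^(1/1.221)
t = 102.441360^(1/1.221)

44.3181 min


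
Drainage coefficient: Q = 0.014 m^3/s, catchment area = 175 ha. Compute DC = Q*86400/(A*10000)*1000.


DC = Q * 86400 / (A * 10000) * 1000
DC = 0.014 * 86400 / (175 * 10000) * 1000
DC = 1209600.0000 / 1750000

0.6912 mm/day


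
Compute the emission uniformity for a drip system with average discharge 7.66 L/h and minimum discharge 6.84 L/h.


EU = (q_min/q_avg)*100 = (6.84/7.66)*100 = 89.2950%

89.2950 %


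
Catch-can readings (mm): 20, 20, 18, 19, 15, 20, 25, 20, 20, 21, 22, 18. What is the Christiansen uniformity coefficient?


mean = 19.833333 mm
MAD = 1.555556 mm
CU = (1 - 1.555556/19.833333)*100

92.1569 %


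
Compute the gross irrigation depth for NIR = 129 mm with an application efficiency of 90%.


Ea = 90% = 0.9
GID = NIR / Ea = 129 / 0.9 = 143.3333 mm

143.3333 mm


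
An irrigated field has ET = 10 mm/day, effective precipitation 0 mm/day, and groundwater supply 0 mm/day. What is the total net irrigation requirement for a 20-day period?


Daily deficit = ET - Pe - GW = 10 - 0 - 0 = 10 mm/day
NIR = 10 * 20 = 200 mm

200.0000 mm


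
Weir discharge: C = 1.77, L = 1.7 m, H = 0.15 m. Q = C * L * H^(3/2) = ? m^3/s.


Q = C * L * H^(3/2) = 1.77 * 1.7 * 0.15^1.5 = 1.77 * 1.7 * 0.058095

0.1748 m^3/s


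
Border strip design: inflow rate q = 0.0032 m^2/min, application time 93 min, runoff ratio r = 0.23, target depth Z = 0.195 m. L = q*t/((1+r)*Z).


L = q*t/((1+r)*Z)
L = 0.0032*93/((1+0.23)*0.195)
L = 0.2976/0.23985

1.2408 m


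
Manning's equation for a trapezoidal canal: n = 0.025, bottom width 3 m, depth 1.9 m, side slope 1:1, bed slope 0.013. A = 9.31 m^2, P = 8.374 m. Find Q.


R = A/P = 9.31/8.374 = 1.111775
Q = (1/0.025) * 9.31 * 1.111775^(2/3) * 0.013^0.5

45.5679 m^3/s


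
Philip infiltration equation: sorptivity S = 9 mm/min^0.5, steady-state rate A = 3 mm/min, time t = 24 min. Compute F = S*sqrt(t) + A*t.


F = S*sqrt(t) + A*t
F = 9*sqrt(24) + 3*24
F = 9*4.898979 + 72

116.0908 mm


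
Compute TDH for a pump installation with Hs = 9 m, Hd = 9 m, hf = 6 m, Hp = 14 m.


TDH = Hs + Hd + hf + Hp = 9 + 9 + 6 + 14 = 38

38 m


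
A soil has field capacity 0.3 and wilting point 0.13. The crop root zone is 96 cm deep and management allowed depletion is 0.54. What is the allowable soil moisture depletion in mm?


SMD = (FC - PWP) * d * MAD * 10
SMD = (0.3 - 0.13) * 96 * 0.54 * 10
SMD = 0.1700 * 96 * 0.54 * 10

88.1280 mm


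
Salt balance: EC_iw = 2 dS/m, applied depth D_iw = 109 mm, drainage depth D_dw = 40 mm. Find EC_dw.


EC_dw = EC_iw * D_iw / D_dw
EC_dw = 2 * 109 / 40
EC_dw = 218 / 40

5.4500 dS/m


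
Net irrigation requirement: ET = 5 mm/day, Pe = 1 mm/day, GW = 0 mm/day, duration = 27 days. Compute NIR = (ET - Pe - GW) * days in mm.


Daily deficit = ET - Pe - GW = 5 - 1 - 0 = 4 mm/day
NIR = 4 * 27 = 108 mm

108.0000 mm


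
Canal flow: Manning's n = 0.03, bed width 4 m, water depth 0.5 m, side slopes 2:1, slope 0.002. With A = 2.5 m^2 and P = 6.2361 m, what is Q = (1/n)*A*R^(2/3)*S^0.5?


R = A/P = 2.5/6.2361 = 0.400892
Q = (1/0.03) * 2.5 * 0.400892^(2/3) * 0.002^0.5

2.0262 m^3/s


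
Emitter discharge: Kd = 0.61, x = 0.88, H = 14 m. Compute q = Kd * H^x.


q = Kd * H^x = 0.61 * 14^0.88 = 0.61 * 10.199824

6.2219 L/h


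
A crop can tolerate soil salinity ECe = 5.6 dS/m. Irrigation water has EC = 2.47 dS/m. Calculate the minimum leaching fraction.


LR = ECiw / (5*ECe - ECiw)
LR = 2.47 / (5*5.6 - 2.47)
LR = 2.47 / 25.5300

0.0967


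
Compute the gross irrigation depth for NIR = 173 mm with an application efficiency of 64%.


Ea = 64% = 0.64
GID = NIR / Ea = 173 / 0.64 = 270.3125 mm

270.3125 mm


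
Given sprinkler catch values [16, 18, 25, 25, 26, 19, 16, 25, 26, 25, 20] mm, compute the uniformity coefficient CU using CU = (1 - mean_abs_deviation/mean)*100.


mean = 21.909091 mm
MAD = 3.735537 mm
CU = (1 - 3.735537/21.909091)*100

82.9498 %


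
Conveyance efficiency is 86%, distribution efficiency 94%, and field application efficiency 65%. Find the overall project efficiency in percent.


Ec = 0.86, Eb = 0.94, Ea = 0.65
E = 0.86 * 0.94 * 0.65 * 100 = 52.5460%

52.5460 %


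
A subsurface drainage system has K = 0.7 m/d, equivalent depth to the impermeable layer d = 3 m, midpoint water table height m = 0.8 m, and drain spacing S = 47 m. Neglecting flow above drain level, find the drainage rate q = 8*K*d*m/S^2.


q = 8*K*d*m/S^2
q = 8*0.7*3*0.8/47^2
q = 13.4400 / 2209

0.0061 m/d


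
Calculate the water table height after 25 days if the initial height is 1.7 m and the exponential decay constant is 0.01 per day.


m = m0 * exp(-k*t)
m = 1.7 * exp(-0.01 * 25)
m = 1.7 * exp(-0.2500)

1.3240 m


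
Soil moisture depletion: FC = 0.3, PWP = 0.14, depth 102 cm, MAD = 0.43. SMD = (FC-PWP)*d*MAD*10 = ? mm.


SMD = (FC - PWP) * d * MAD * 10
SMD = (0.3 - 0.14) * 102 * 0.43 * 10
SMD = 0.1600 * 102 * 0.43 * 10

70.1760 mm


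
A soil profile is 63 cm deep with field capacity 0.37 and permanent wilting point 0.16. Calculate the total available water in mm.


AWC = (FC - PWP) * d * 10
AWC = (0.37 - 0.16) * 63 * 10
AWC = 0.2100 * 63 * 10

132.3000 mm


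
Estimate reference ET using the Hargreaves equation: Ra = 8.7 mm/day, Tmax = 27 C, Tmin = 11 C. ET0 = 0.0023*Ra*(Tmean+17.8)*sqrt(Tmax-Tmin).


Tmean = (Tmax + Tmin)/2 = (27 + 11)/2 = 19.0
ET0 = 0.0023 * 8.7 * (19.0 + 17.8) * sqrt(27 - 11)
ET0 = 0.0023 * 8.7 * 36.8 * 4.000000

2.9455 mm/day


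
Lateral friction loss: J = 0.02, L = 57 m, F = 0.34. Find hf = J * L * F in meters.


hf = J * L * F = 0.02 * 57 * 0.34 = 0.3876 m

0.3876 m


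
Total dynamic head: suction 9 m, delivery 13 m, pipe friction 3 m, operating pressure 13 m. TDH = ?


TDH = Hs + Hd + hf + Hp = 9 + 13 + 3 + 13 = 38

38 m


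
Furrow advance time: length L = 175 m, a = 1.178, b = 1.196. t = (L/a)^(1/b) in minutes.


t = (L/a)^(1/b)
t = (175/1.178)^(1/1.196)
t = 148.556876^(1/1.196)

65.4582 min


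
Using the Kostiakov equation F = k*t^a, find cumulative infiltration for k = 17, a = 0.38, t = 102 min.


F = k * t^a = 17 * 102^0.38
F = 17 * 5.797865

98.5637 mm


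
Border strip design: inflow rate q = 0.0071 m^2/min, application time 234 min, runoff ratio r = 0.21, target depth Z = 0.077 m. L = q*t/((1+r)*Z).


L = q*t/((1+r)*Z)
L = 0.0071*234/((1+0.21)*0.077)
L = 1.6614/0.09317

17.8319 m


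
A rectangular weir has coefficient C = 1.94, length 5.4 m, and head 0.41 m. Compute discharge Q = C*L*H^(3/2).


Q = C * L * H^(3/2) = 1.94 * 5.4 * 0.41^1.5 = 1.94 * 5.4 * 0.262528

2.7502 m^3/s


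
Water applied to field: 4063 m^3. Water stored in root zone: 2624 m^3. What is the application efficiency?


Ea = V_root / V_field * 100 = 2624 / 4063 * 100 = 64.5828%

64.5828 %


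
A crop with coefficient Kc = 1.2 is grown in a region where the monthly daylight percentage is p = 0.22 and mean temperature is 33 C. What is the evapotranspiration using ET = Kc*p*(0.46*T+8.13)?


ET = Kc * p * (0.46*T + 8.13)
ET = 1.2 * 0.22 * (0.46*33 + 8.13)
ET = 1.2 * 0.22 * 23.3100

6.1538 mm/day


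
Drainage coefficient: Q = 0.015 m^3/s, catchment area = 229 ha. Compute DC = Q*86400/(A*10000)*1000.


DC = Q * 86400 / (A * 10000) * 1000
DC = 0.015 * 86400 / (229 * 10000) * 1000
DC = 1296000.0000 / 2290000

0.5659 mm/day


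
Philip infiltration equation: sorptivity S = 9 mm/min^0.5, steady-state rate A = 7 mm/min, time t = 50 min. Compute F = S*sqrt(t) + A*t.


F = S*sqrt(t) + A*t
F = 9*sqrt(50) + 7*50
F = 9*7.071068 + 350

413.6396 mm


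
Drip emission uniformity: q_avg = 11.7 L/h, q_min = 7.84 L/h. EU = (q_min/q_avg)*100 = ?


EU = (q_min/q_avg)*100 = (7.84/11.7)*100 = 67.0085%

67.0085 %


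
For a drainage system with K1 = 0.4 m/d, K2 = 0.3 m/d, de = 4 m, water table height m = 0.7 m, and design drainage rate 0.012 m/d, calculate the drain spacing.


S^2 = 8*K2*de*m/q + 4*K1*m^2/q
S^2 = 8*0.3*4*0.7/0.012 + 4*0.4*0.7^2/0.012
S = sqrt(625.3333)

25.0067 m


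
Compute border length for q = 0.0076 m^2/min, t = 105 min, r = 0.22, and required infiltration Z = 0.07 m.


L = q*t/((1+r)*Z)
L = 0.0076*105/((1+0.22)*0.07)
L = 0.798/0.0854

9.3443 m


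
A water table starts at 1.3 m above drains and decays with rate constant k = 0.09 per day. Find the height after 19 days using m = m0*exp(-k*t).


m = m0 * exp(-k*t)
m = 1.3 * exp(-0.09 * 19)
m = 1.3 * exp(-1.7100)

0.2351 m


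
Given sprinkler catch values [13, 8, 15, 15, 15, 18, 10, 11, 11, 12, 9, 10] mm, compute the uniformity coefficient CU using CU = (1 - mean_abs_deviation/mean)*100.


mean = 12.250000 mm
MAD = 2.458333 mm
CU = (1 - 2.458333/12.250000)*100

79.9320 %


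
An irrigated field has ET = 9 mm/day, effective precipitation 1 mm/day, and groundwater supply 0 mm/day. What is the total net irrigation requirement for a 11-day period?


Daily deficit = ET - Pe - GW = 9 - 1 - 0 = 8 mm/day
NIR = 8 * 11 = 88 mm

88.0000 mm


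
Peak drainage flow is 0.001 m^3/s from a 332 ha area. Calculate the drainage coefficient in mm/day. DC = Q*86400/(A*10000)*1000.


DC = Q * 86400 / (A * 10000) * 1000
DC = 0.001 * 86400 / (332 * 10000) * 1000
DC = 86400.0000 / 3320000

0.0260 mm/day


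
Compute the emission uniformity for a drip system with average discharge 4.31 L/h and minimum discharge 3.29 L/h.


EU = (q_min/q_avg)*100 = (3.29/4.31)*100 = 76.3341%

76.3341 %


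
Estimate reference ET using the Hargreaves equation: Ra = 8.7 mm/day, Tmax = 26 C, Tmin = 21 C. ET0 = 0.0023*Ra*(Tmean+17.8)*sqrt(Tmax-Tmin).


Tmean = (Tmax + Tmin)/2 = (26 + 21)/2 = 23.5
ET0 = 0.0023 * 8.7 * (23.5 + 17.8) * sqrt(26 - 21)
ET0 = 0.0023 * 8.7 * 41.3 * 2.236068

1.8479 mm/day


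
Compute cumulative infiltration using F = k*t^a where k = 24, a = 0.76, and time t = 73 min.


F = k * t^a = 24 * 73^0.76
F = 24 * 26.069060

625.6574 mm


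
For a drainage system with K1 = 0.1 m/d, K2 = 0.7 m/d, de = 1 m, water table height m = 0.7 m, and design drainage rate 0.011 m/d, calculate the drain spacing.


S^2 = 8*K2*de*m/q + 4*K1*m^2/q
S^2 = 8*0.7*1*0.7/0.011 + 4*0.1*0.7^2/0.011
S = sqrt(374.1818)

19.3438 m


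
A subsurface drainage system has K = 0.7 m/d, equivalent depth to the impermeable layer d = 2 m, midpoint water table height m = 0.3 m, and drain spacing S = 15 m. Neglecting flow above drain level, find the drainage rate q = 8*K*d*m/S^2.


q = 8*K*d*m/S^2
q = 8*0.7*2*0.3/15^2
q = 3.3600 / 225

0.0149 m/d


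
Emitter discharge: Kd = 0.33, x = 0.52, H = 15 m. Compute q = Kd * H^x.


q = Kd * H^x = 0.33 * 15^0.52 = 0.33 * 4.088533

1.3492 L/h


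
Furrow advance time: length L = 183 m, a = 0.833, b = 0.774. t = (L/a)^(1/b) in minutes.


t = (L/a)^(1/b)
t = (183/0.833)^(1/0.774)
t = 219.687875^(1/0.774)

1060.6919 min


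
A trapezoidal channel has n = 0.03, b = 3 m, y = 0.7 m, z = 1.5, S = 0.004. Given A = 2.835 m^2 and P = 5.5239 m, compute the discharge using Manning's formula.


R = A/P = 2.835/5.5239 = 0.513224
Q = (1/0.03) * 2.835 * 0.513224^(2/3) * 0.004^0.5

3.8312 m^3/s


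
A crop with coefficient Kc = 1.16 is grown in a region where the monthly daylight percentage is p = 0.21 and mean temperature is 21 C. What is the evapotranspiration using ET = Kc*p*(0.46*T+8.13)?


ET = Kc * p * (0.46*T + 8.13)
ET = 1.16 * 0.21 * (0.46*21 + 8.13)
ET = 1.16 * 0.21 * 17.7900

4.3336 mm/day


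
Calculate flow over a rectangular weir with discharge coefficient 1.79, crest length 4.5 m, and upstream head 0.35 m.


Q = C * L * H^(3/2) = 1.79 * 4.5 * 0.35^1.5 = 1.79 * 4.5 * 0.207063

1.6679 m^3/s


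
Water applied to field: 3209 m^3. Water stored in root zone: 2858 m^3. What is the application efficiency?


Ea = V_root / V_field * 100 = 2858 / 3209 * 100 = 89.0620%

89.0620 %


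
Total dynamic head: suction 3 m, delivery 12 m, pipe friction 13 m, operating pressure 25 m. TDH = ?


TDH = Hs + Hd + hf + Hp = 3 + 12 + 13 + 25 = 53

53 m


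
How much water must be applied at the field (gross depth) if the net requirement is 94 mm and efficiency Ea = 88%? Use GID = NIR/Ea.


Ea = 88% = 0.88
GID = NIR / Ea = 94 / 0.88 = 106.8182 mm

106.8182 mm


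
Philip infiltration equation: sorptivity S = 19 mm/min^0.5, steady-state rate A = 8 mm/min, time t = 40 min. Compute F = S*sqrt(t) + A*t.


F = S*sqrt(t) + A*t
F = 19*sqrt(40) + 8*40
F = 19*6.324555 + 320

440.1665 mm


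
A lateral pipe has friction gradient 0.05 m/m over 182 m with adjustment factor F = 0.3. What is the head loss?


hf = J * L * F = 0.05 * 182 * 0.3 = 2.7300 m

2.7300 m


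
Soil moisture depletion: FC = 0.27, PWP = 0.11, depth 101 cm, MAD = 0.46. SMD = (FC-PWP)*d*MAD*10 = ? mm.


SMD = (FC - PWP) * d * MAD * 10
SMD = (0.27 - 0.11) * 101 * 0.46 * 10
SMD = 0.1600 * 101 * 0.46 * 10

74.3360 mm


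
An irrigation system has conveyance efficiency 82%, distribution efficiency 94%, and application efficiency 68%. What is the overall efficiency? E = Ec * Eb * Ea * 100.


Ec = 0.82, Eb = 0.94, Ea = 0.68
E = 0.82 * 0.94 * 0.68 * 100 = 52.4144%

52.4144 %


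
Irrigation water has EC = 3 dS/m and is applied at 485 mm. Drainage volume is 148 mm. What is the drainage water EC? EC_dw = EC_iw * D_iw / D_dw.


EC_dw = EC_iw * D_iw / D_dw
EC_dw = 3 * 485 / 148
EC_dw = 1455 / 148

9.8311 dS/m


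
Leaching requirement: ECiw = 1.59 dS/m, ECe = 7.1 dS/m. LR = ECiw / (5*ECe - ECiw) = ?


LR = ECiw / (5*ECe - ECiw)
LR = 1.59 / (5*7.1 - 1.59)
LR = 1.59 / 33.9100

0.0469


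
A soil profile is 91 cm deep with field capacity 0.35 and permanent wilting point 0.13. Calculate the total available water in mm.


AWC = (FC - PWP) * d * 10
AWC = (0.35 - 0.13) * 91 * 10
AWC = 0.2200 * 91 * 10

200.2000 mm


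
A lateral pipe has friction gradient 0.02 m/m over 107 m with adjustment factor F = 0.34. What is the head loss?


hf = J * L * F = 0.02 * 107 * 0.34 = 0.7276 m

0.7276 m


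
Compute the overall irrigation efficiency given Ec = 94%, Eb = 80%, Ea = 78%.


Ec = 0.94, Eb = 0.8, Ea = 0.78
E = 0.94 * 0.8 * 0.78 * 100 = 58.6560%

58.6560 %


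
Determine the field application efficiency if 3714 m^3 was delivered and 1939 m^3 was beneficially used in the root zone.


Ea = V_root / V_field * 100 = 1939 / 3714 * 100 = 52.2079%

52.2079 %


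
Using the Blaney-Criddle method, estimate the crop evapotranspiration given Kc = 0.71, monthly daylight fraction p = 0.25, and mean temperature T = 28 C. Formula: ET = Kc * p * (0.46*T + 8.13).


ET = Kc * p * (0.46*T + 8.13)
ET = 0.71 * 0.25 * (0.46*28 + 8.13)
ET = 0.71 * 0.25 * 21.0100

3.7293 mm/day


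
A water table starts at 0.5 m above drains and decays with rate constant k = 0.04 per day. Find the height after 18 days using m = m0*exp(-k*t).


m = m0 * exp(-k*t)
m = 0.5 * exp(-0.04 * 18)
m = 0.5 * exp(-0.7200)

0.2434 m


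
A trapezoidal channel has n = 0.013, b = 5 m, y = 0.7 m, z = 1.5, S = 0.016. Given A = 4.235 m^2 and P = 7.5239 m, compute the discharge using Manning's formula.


R = A/P = 4.235/7.5239 = 0.562873
Q = (1/0.013) * 4.235 * 0.562873^(2/3) * 0.016^0.5

28.0916 m^3/s


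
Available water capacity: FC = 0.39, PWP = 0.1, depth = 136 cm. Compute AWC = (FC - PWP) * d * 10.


AWC = (FC - PWP) * d * 10
AWC = (0.39 - 0.1) * 136 * 10
AWC = 0.2900 * 136 * 10

394.4000 mm


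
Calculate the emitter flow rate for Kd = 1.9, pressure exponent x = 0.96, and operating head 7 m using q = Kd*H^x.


q = Kd * H^x = 1.9 * 7^0.96 = 1.9 * 6.475810

12.3040 L/h


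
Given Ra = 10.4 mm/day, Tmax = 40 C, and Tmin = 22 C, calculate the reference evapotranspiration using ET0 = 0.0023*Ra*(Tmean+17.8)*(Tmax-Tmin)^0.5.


Tmean = (Tmax + Tmin)/2 = (40 + 22)/2 = 31.0
ET0 = 0.0023 * 10.4 * (31.0 + 17.8) * sqrt(40 - 22)
ET0 = 0.0023 * 10.4 * 48.8 * 4.242641

4.9524 mm/day


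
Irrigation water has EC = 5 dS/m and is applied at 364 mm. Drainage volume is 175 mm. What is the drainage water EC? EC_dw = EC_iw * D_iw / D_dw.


EC_dw = EC_iw * D_iw / D_dw
EC_dw = 5 * 364 / 175
EC_dw = 1820 / 175

10.4000 dS/m


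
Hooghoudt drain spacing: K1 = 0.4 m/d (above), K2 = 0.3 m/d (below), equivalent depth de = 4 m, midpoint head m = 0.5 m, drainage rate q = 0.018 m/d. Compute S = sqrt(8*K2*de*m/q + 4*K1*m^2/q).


S^2 = 8*K2*de*m/q + 4*K1*m^2/q
S^2 = 8*0.3*4*0.5/0.018 + 4*0.4*0.5^2/0.018
S = sqrt(288.8889)

16.9967 m


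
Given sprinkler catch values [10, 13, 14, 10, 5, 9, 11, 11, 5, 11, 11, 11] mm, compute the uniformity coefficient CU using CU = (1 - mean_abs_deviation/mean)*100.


mean = 10.083333 mm
MAD = 1.902778 mm
CU = (1 - 1.902778/10.083333)*100

81.1295 %


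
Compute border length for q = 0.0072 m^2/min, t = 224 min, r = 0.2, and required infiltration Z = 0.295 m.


L = q*t/((1+r)*Z)
L = 0.0072*224/((1+0.2)*0.295)
L = 1.6128/0.354

4.5559 m


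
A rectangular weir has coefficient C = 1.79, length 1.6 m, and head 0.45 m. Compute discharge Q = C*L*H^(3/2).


Q = C * L * H^(3/2) = 1.79 * 1.6 * 0.45^1.5 = 1.79 * 1.6 * 0.301869

0.8646 m^3/s


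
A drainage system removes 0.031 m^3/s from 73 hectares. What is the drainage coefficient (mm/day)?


DC = Q * 86400 / (A * 10000) * 1000
DC = 0.031 * 86400 / (73 * 10000) * 1000
DC = 2678400.0000 / 730000

3.6690 mm/day


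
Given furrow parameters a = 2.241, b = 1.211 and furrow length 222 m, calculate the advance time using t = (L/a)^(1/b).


t = (L/a)^(1/b)
t = (222/2.241)^(1/1.211)
t = 99.062918^(1/1.211)

44.4786 min


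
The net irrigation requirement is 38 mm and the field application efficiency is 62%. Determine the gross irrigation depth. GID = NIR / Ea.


Ea = 62% = 0.62
GID = NIR / Ea = 38 / 0.62 = 61.2903 mm

61.2903 mm


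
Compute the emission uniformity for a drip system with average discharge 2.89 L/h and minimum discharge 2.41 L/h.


EU = (q_min/q_avg)*100 = (2.41/2.89)*100 = 83.3910%

83.3910 %


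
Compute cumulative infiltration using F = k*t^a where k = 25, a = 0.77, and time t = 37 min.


F = k * t^a = 25 * 37^0.77
F = 25 * 16.125579

403.1395 mm


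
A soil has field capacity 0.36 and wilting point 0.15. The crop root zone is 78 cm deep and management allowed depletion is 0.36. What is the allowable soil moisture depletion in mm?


SMD = (FC - PWP) * d * MAD * 10
SMD = (0.36 - 0.15) * 78 * 0.36 * 10
SMD = 0.2100 * 78 * 0.36 * 10

58.9680 mm


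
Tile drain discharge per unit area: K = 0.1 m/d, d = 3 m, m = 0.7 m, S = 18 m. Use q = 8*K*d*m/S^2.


q = 8*K*d*m/S^2
q = 8*0.1*3*0.7/18^2
q = 1.6800 / 324

0.0052 m/d


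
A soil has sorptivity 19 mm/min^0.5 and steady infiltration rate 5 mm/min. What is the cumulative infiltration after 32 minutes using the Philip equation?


F = S*sqrt(t) + A*t
F = 19*sqrt(32) + 5*32
F = 19*5.656854 + 160

267.4802 mm


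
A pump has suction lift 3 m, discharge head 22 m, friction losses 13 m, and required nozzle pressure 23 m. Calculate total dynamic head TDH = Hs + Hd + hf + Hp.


TDH = Hs + Hd + hf + Hp = 3 + 22 + 13 + 23 = 61

61 m


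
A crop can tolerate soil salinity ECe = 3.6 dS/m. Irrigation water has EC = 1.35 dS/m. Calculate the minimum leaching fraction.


LR = ECiw / (5*ECe - ECiw)
LR = 1.35 / (5*3.6 - 1.35)
LR = 1.35 / 16.6500

0.0811


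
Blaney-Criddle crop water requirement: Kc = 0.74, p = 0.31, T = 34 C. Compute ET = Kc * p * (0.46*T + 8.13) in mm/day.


ET = Kc * p * (0.46*T + 8.13)
ET = 0.74 * 0.31 * (0.46*34 + 8.13)
ET = 0.74 * 0.31 * 23.7700

5.4528 mm/day


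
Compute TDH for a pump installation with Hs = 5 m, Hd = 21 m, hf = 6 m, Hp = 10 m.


TDH = Hs + Hd + hf + Hp = 5 + 21 + 6 + 10 = 42

42 m


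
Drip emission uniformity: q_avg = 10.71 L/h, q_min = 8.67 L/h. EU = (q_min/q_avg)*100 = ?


EU = (q_min/q_avg)*100 = (8.67/10.71)*100 = 80.9524%

80.9524 %


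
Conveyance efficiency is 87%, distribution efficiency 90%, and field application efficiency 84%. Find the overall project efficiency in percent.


Ec = 0.87, Eb = 0.9, Ea = 0.84
E = 0.87 * 0.9 * 0.84 * 100 = 65.7720%

65.7720 %


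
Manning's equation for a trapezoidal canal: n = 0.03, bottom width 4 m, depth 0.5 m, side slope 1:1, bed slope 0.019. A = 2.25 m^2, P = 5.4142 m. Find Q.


R = A/P = 2.25/5.4142 = 0.415574
Q = (1/0.03) * 2.25 * 0.415574^(2/3) * 0.019^0.5

5.7571 m^3/s


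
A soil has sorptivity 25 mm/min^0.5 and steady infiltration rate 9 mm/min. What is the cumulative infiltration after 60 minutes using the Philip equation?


F = S*sqrt(t) + A*t
F = 25*sqrt(60) + 9*60
F = 25*7.745967 + 540

733.6492 mm
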